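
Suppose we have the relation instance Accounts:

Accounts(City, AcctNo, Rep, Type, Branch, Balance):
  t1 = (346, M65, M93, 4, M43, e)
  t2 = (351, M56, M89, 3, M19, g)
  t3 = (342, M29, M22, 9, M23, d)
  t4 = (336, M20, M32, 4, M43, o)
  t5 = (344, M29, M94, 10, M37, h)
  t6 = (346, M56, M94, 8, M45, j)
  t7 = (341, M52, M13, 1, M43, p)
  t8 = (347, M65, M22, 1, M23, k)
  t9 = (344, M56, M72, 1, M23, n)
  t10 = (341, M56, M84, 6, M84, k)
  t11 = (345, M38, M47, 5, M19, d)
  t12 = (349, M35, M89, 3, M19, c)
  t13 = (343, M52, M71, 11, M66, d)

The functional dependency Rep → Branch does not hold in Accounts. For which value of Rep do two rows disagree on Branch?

M94

Rep=M93: row 1 → Branch = M43 ✓
Rep=M89: rows 2, 12 → Branch = M19, M19 ✓
Rep=M22: rows 3, 8 → Branch = M23, M23 ✓
Rep=M32: row 4 → Branch = M43 ✓
Rep=M94: rows 5, 6 → Branch takes values {M37, M45} — violation
Rep=M13: row 7 → Branch = M43 ✓
Rep=M72: row 9 → Branch = M23 ✓
Rep=M84: row 10 → Branch = M84 ✓
Rep=M47: row 11 → Branch = M19 ✓
Rep=M71: row 13 → Branch = M66 ✓
The only Rep value with inconsistent Branch is Rep=M94.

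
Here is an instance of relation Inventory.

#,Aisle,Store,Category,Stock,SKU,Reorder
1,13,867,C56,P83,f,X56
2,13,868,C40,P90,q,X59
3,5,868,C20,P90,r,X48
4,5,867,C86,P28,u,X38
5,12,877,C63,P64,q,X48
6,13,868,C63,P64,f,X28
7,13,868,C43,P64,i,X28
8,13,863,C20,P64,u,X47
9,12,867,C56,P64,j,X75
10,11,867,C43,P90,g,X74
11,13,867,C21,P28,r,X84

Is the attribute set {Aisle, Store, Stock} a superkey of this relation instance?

No

Rows 6 and 7 have the same {Aisle, Store, Stock} value (Aisle=13, Store=868, Stock=P64) but are distinct tuples, so {Aisle, Store, Stock} does not determine every attribute — not a superkey.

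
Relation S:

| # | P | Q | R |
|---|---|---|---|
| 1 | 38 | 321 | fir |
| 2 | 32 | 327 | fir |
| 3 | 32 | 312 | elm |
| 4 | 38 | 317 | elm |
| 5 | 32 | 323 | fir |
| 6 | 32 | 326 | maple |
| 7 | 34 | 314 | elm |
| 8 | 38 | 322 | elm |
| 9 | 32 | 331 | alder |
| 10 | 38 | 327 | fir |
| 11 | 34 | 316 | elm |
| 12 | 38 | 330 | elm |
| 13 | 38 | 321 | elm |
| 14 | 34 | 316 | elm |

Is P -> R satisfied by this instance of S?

P=38: rows 1, 4, 8, 10, 12, 13 → R takes values {fir, elm} — violation
P=32: rows 2, 3, 5, 6, 9 → R takes values {fir, elm, maple, alder} — violation
P=34: rows 7, 11, 14 → R = elm, elm, elm ✓
Two rows agree on P but differ on R, so P -> R does not hold.

No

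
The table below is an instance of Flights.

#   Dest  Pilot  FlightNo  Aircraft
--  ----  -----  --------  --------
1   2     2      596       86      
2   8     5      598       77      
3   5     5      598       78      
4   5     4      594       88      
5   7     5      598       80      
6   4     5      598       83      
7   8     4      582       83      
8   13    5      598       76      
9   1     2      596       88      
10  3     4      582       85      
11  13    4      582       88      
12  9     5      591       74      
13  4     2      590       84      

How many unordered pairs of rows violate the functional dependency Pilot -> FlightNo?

10

Pilot=2: violating pairs (1,13), (9,13) — 2 pairs.
Pilot=5: violating pairs (2,12), (3,12), (5,12), (6,12), (8,12) — 5 pairs.
Pilot=4: violating pairs (4,7), (4,10), (4,11) — 3 pairs.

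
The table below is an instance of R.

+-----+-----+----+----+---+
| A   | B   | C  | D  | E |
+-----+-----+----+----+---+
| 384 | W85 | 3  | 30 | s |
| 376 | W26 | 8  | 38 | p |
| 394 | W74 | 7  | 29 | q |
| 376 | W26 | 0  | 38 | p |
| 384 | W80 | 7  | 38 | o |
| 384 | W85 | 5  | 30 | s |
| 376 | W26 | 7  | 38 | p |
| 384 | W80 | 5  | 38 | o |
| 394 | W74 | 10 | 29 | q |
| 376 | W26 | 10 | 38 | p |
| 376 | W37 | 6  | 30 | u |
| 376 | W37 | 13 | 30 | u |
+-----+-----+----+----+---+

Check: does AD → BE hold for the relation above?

(A=384, D=30): 2 rows → {B,E} = (W85, s), (W85, s) ✓
(A=376, D=38): 4 rows → {B,E} = (W26, p), (W26, p), (W26, p), (W26, p) ✓
(A=394, D=29): 2 rows → {B,E} = (W74, q), (W74, q) ✓
(A=384, D=38): 2 rows → {B,E} = (W80, o), (W80, o) ✓
(A=376, D=30): 2 rows → {B,E} = (W37, u), (W37, u) ✓
Every AD value is associated with a single BE value, so AD → BE holds.

Yes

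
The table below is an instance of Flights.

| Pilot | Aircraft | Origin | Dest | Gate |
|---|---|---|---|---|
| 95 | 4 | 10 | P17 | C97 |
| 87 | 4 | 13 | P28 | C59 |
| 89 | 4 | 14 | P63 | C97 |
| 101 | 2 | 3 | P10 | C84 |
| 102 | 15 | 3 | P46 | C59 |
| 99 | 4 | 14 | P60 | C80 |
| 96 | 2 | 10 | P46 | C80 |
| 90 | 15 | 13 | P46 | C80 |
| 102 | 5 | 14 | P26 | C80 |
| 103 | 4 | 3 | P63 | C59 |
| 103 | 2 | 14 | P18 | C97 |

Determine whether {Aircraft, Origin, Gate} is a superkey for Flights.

Yes

All 11 rows have distinct {Aircraft, Origin, Gate} values, so {Aircraft, Origin, Gate} → (all attributes) holds and {Aircraft, Origin, Gate} is a superkey.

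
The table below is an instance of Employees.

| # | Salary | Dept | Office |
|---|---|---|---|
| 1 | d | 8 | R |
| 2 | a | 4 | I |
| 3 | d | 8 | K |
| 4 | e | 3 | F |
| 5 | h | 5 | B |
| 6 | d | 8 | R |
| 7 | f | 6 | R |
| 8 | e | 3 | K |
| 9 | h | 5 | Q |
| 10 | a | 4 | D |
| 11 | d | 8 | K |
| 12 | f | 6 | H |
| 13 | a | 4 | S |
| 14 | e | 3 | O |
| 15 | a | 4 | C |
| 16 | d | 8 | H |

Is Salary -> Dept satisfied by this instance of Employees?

Yes

Salary=d: rows 1, 3, 6, 11, 16 → Dept = 8, 8, 8, 8, 8 ✓
Salary=a: rows 2, 10, 13, 15 → Dept = 4, 4, 4, 4 ✓
Salary=e: rows 4, 8, 14 → Dept = 3, 3, 3 ✓
Salary=h: rows 5, 9 → Dept = 5, 5 ✓
Salary=f: rows 7, 12 → Dept = 6, 6 ✓
Every Salary value is associated with a single Dept value, so Salary -> Dept holds.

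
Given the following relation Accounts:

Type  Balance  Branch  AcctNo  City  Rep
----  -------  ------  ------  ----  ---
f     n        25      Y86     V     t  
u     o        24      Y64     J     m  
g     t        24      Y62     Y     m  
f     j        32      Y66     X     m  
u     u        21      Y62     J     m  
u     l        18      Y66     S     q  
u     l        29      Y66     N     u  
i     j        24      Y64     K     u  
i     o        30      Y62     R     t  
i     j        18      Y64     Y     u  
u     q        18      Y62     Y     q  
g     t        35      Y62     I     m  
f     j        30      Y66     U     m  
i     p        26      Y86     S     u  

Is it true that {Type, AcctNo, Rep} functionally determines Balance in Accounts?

(Type=f, AcctNo=Y86, Rep=t): 1 row → Balance = n ✓
(Type=u, AcctNo=Y64, Rep=m): 1 row → Balance = o ✓
(Type=g, AcctNo=Y62, Rep=m): 2 rows → Balance = t, t ✓
(Type=f, AcctNo=Y66, Rep=m): 2 rows → Balance = j, j ✓
(Type=u, AcctNo=Y62, Rep=m): 1 row → Balance = u ✓
(Type=u, AcctNo=Y66, Rep=q): 1 row → Balance = l ✓
(Type=u, AcctNo=Y66, Rep=u): 1 row → Balance = l ✓
(Type=i, AcctNo=Y64, Rep=u): 2 rows → Balance = j, j ✓
(Type=i, AcctNo=Y62, Rep=t): 1 row → Balance = o ✓
(Type=u, AcctNo=Y62, Rep=q): 1 row → Balance = q ✓
(Type=i, AcctNo=Y86, Rep=u): 1 row → Balance = p ✓
Every {Type, AcctNo, Rep} value is associated with a single Balance value, so {Type, AcctNo, Rep} -> Balance holds.

Yes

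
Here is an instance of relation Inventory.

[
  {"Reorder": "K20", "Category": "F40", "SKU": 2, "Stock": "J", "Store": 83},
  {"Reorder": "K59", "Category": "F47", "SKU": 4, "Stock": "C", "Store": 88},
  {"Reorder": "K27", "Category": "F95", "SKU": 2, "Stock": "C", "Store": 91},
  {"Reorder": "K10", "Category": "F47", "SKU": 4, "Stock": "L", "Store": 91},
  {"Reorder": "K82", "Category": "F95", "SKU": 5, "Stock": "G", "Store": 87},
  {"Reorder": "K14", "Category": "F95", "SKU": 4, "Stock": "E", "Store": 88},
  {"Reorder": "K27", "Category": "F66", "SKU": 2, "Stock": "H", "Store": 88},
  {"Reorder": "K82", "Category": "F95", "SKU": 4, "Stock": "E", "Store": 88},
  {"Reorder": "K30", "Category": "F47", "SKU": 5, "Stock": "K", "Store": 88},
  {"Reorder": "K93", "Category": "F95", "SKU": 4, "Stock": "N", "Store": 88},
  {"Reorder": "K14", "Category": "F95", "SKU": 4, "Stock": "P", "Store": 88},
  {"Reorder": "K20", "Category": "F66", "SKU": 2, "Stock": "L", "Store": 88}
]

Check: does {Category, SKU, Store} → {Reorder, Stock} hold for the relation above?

(Category=F40, SKU=2, Store=83): 1 row → {Reorder,Stock} = (K20, J) ✓
(Category=F47, SKU=4, Store=88): 1 row → {Reorder,Stock} = (K59, C) ✓
(Category=F95, SKU=2, Store=91): 1 row → {Reorder,Stock} = (K27, C) ✓
(Category=F47, SKU=4, Store=91): 1 row → {Reorder,Stock} = (K10, L) ✓
(Category=F95, SKU=5, Store=87): 1 row → {Reorder,Stock} = (K82, G) ✓
(Category=F95, SKU=4, Store=88): 4 rows → {Reorder,Stock} takes values {(K14, E), (K82, E), (K93, N), (K14, P)} — violation
(Category=F66, SKU=2, Store=88): 2 rows → {Reorder,Stock} takes values {(K27, H), (K20, L)} — violation
(Category=F47, SKU=5, Store=88): 1 row → {Reorder,Stock} = (K30, K) ✓
Two rows agree on {Category, SKU, Store} but differ on {Reorder, Stock}, so {Category, SKU, Store} → {Reorder, Stock} does not hold.

No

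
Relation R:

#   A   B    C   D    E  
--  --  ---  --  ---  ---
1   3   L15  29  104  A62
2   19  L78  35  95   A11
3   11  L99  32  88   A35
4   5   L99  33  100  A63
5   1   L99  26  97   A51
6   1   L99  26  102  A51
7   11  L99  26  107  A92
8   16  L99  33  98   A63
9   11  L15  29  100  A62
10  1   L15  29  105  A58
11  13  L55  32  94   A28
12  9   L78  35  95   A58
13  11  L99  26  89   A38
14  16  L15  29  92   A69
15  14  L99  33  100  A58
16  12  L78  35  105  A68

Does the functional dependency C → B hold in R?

No

C=29: rows 1, 9, 10, 14 → B = L15, L15, L15, L15 ✓
C=35: rows 2, 12, 16 → B = L78, L78, L78 ✓
C=32: rows 3, 11 → B takes values {L99, L55} — violation
C=33: rows 4, 8, 15 → B = L99, L99, L99 ✓
C=26: rows 5, 6, 7, 13 → B = L99, L99, L99, L99 ✓
Two rows agree on C but differ on B, so C → B does not hold.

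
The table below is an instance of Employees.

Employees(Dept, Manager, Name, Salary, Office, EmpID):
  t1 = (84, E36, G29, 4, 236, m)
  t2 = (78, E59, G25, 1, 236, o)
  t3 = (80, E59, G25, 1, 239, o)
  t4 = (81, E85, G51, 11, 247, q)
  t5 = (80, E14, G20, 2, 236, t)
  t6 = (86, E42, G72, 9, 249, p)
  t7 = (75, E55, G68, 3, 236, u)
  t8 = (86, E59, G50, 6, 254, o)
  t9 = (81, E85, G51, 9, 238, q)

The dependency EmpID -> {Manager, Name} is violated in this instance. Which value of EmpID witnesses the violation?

EmpID=m: row 1 → {Manager,Name} = (E36, G29) ✓
EmpID=o: rows 2, 3, 8 → {Manager,Name} takes values {(E59, G25), (E59, G50)} — violation
EmpID=q: rows 4, 9 → {Manager,Name} = (E85, G51), (E85, G51) ✓
EmpID=t: row 5 → {Manager,Name} = (E14, G20) ✓
EmpID=p: row 6 → {Manager,Name} = (E42, G72) ✓
EmpID=u: row 7 → {Manager,Name} = (E55, G68) ✓
The only EmpID value with inconsistent RHS is EmpID=o.

o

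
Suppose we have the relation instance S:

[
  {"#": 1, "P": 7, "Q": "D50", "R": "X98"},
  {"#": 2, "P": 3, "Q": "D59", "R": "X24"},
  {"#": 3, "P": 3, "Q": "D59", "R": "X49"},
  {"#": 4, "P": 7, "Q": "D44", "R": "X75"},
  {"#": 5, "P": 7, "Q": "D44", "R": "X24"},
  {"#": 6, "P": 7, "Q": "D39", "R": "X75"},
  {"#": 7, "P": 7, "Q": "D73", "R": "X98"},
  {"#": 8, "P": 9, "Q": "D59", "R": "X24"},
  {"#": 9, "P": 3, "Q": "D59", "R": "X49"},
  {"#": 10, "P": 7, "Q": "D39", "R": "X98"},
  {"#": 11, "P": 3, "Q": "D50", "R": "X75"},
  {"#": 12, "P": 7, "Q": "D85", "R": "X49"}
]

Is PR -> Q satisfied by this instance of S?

(P=7, R=X98): rows 1, 7, 10 → Q takes values {D50, D73, D39} — violation
(P=3, R=X24): row 2 → Q = D59 ✓
(P=3, R=X49): rows 3, 9 → Q = D59, D59 ✓
(P=7, R=X75): rows 4, 6 → Q takes values {D44, D39} — violation
(P=7, R=X24): row 5 → Q = D44 ✓
(P=9, R=X24): row 8 → Q = D59 ✓
(P=3, R=X75): row 11 → Q = D50 ✓
(P=7, R=X49): row 12 → Q = D85 ✓
Two rows agree on PR but differ on Q, so PR -> Q does not hold.

No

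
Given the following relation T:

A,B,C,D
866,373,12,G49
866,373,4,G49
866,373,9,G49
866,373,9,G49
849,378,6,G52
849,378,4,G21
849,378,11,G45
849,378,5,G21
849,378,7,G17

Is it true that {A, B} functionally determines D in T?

No

(A=866, B=373): 4 rows → D = G49, G49, G49, G49 ✓
(A=849, B=378): 5 rows → D takes values {G52, G21, G45, G17} — violation
Two rows agree on {A, B} but differ on D, so {A, B} → D does not hold.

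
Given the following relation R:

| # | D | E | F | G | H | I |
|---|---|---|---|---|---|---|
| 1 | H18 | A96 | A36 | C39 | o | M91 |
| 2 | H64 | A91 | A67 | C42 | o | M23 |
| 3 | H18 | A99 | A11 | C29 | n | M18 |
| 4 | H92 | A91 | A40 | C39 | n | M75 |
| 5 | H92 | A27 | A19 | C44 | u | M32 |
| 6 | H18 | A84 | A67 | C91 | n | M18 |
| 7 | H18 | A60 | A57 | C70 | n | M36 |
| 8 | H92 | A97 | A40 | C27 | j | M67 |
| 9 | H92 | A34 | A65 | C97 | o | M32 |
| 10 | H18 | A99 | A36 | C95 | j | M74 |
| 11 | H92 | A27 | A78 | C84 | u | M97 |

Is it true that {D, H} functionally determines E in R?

(D=H18, H=o): row 1 → E = A96 ✓
(D=H64, H=o): row 2 → E = A91 ✓
(D=H18, H=n): rows 3, 6, 7 → E takes values {A99, A84, A60} — violation
(D=H92, H=n): row 4 → E = A91 ✓
(D=H92, H=u): rows 5, 11 → E = A27, A27 ✓
(D=H92, H=j): row 8 → E = A97 ✓
(D=H92, H=o): row 9 → E = A34 ✓
(D=H18, H=j): row 10 → E = A99 ✓
Two rows agree on {D, H} but differ on E, so {D, H} -> E does not hold.

No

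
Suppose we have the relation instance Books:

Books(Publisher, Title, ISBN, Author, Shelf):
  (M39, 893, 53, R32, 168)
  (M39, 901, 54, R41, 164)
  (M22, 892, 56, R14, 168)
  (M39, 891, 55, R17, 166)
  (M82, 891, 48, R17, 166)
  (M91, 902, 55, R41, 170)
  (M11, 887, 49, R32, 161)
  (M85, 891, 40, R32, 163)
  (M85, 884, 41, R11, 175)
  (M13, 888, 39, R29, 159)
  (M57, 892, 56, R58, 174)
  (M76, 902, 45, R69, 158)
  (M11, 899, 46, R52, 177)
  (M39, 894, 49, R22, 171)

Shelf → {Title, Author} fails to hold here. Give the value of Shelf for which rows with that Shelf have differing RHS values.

168

Shelf=168: 2 rows → {Title,Author} takes values {(893, R32), (892, R14)} — violation
Shelf=164: 1 row → {Title,Author} = (901, R41) ✓
Shelf=166: 2 rows → {Title,Author} = (891, R17), (891, R17) ✓
Shelf=170: 1 row → {Title,Author} = (902, R41) ✓
Shelf=161: 1 row → {Title,Author} = (887, R32) ✓
Shelf=163: 1 row → {Title,Author} = (891, R32) ✓
Shelf=175: 1 row → {Title,Author} = (884, R11) ✓
Shelf=159: 1 row → {Title,Author} = (888, R29) ✓
Shelf=174: 1 row → {Title,Author} = (892, R58) ✓
Shelf=158: 1 row → {Title,Author} = (902, R69) ✓
Shelf=177: 1 row → {Title,Author} = (899, R52) ✓
Shelf=171: 1 row → {Title,Author} = (894, R22) ✓
The only Shelf value with inconsistent RHS is Shelf=168.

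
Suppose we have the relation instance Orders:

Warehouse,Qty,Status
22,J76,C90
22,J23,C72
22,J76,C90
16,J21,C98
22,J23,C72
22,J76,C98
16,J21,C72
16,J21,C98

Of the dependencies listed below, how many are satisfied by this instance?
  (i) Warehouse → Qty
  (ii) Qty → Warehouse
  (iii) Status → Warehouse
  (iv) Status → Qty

1

(i) Warehouse → Qty: Warehouse=22: 5 rows → Qty takes values {J76, J23} — violation — fails.
(ii) Qty → Warehouse: every LHS value maps to a single RHS value — holds.
(iii) Status → Warehouse: Status=C72: 3 rows → Warehouse takes values {22, 16} — violation; Status=C98: 3 rows → Warehouse takes values {16, 22} — violation — fails.
(iv) Status → Qty: Status=C72: 3 rows → Qty takes values {J23, J21} — violation; Status=C98: 3 rows → Qty takes values {J21, J76} — violation — fails.
1 of the 4 dependencies holds.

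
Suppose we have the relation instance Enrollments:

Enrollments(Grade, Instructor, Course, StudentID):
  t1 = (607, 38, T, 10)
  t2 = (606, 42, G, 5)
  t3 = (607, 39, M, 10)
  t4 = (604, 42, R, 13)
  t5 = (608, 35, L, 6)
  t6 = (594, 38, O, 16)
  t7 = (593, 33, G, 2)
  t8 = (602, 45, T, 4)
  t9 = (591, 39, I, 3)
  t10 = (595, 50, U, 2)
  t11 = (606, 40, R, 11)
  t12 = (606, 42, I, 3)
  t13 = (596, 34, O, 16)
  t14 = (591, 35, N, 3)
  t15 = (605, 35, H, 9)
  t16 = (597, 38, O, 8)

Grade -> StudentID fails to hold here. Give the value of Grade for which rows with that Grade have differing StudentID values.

Grade=607: rows 1, 3 → StudentID = 10, 10 ✓
Grade=606: rows 2, 11, 12 → StudentID takes values {5, 11, 3} — violation
Grade=604: row 4 → StudentID = 13 ✓
Grade=608: row 5 → StudentID = 6 ✓
Grade=594: row 6 → StudentID = 16 ✓
Grade=593: row 7 → StudentID = 2 ✓
Grade=602: row 8 → StudentID = 4 ✓
Grade=591: rows 9, 14 → StudentID = 3, 3 ✓
Grade=595: row 10 → StudentID = 2 ✓
Grade=596: row 13 → StudentID = 16 ✓
Grade=605: row 15 → StudentID = 9 ✓
Grade=597: row 16 → StudentID = 8 ✓
The only Grade value with inconsistent StudentID is Grade=606.

606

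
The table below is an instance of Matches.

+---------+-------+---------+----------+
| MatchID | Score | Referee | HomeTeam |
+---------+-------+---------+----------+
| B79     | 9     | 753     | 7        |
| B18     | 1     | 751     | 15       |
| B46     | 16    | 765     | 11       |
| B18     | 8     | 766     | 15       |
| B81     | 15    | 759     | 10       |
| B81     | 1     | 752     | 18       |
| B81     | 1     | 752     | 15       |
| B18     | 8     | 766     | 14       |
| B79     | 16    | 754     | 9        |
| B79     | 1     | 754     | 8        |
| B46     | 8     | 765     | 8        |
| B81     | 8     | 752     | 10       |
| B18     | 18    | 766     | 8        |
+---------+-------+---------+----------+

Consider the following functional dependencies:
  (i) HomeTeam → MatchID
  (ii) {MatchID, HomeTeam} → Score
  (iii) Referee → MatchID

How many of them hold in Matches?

(i) HomeTeam → MatchID: HomeTeam=15: 3 rows → MatchID takes values {B18, B81} — violation; HomeTeam=8: 3 rows → MatchID takes values {B79, B46, B18} — violation — fails.
(ii) {MatchID, HomeTeam} → Score: (MatchID=B18, HomeTeam=15): 2 rows → Score takes values {1, 8} — violation; (MatchID=B81, HomeTeam=10): 2 rows → Score takes values {15, 8} — violation — fails.
(iii) Referee → MatchID: every LHS value maps to a single RHS value — holds.
1 of the 3 dependencies holds.

1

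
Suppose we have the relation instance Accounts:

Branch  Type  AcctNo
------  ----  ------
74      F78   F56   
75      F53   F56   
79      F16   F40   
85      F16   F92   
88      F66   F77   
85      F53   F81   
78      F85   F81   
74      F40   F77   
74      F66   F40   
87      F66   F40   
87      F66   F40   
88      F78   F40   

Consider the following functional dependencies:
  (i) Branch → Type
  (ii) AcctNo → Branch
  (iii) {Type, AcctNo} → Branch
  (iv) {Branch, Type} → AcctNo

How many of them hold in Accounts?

1

(i) Branch → Type: Branch=74: 3 rows → Type takes values {F78, F40, F66} — violation; Branch=85: 2 rows → Type takes values {F16, F53} — violation; Branch=88: 2 rows → Type takes values {F66, F78} — violation — fails.
(ii) AcctNo → Branch: AcctNo=F56: 2 rows → Branch takes values {74, 75} — violation; AcctNo=F40: 5 rows → Branch takes values {79, 74, 87, 88} — violation; AcctNo=F77: 2 rows → Branch takes values {88, 74} — violation; AcctNo=F81: 2 rows → Branch takes values {85, 78} — violation — fails.
(iii) {Type, AcctNo} → Branch: (Type=F66, AcctNo=F40): 3 rows → Branch takes values {74, 87} — violation — fails.
(iv) {Branch, Type} → AcctNo: every LHS value maps to a single RHS value — holds.
1 of the 4 dependencies holds.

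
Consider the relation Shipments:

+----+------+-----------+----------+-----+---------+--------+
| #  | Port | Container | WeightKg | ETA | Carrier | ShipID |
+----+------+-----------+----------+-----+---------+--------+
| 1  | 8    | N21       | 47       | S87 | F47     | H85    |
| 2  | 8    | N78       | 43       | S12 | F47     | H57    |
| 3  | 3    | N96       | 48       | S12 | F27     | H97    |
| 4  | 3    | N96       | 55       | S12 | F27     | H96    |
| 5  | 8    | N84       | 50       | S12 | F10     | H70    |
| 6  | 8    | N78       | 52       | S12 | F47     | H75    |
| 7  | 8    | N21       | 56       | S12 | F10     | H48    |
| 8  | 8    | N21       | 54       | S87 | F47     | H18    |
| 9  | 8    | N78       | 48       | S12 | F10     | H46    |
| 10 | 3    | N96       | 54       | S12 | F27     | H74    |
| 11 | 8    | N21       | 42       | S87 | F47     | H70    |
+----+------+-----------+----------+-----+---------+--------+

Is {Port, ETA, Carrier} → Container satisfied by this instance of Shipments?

No

(Port=8, ETA=S87, Carrier=F47): rows 1, 8, 11 → Container = N21, N21, N21 ✓
(Port=8, ETA=S12, Carrier=F47): rows 2, 6 → Container = N78, N78 ✓
(Port=3, ETA=S12, Carrier=F27): rows 3, 4, 10 → Container = N96, N96, N96 ✓
(Port=8, ETA=S12, Carrier=F10): rows 5, 7, 9 → Container takes values {N84, N21, N78} — violation
Two rows agree on {Port, ETA, Carrier} but differ on Container, so {Port, ETA, Carrier} → Container does not hold.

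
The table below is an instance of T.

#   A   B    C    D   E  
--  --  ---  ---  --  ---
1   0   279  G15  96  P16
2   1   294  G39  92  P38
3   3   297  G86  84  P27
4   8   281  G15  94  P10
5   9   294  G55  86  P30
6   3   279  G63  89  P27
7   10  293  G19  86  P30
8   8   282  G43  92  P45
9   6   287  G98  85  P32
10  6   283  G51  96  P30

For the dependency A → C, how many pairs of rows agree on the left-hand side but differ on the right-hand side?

3

A=3: violating pairs (3,6) — 1 pair.
A=8: violating pairs (4,8) — 1 pair.
A=6: violating pairs (9,10) — 1 pair.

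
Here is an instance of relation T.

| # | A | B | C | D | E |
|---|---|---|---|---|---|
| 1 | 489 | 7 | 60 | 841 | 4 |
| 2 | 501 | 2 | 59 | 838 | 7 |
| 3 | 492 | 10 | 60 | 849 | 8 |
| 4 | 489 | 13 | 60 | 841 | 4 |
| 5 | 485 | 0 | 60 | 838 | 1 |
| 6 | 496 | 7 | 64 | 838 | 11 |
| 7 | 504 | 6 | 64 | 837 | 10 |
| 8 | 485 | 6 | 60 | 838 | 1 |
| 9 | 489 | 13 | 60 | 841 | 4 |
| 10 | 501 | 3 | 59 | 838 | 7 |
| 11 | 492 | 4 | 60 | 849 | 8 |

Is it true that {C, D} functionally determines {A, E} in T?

(C=60, D=841): rows 1, 4, 9 → {A,E} = (489, 4), (489, 4), (489, 4) ✓
(C=59, D=838): rows 2, 10 → {A,E} = (501, 7), (501, 7) ✓
(C=60, D=849): rows 3, 11 → {A,E} = (492, 8), (492, 8) ✓
(C=60, D=838): rows 5, 8 → {A,E} = (485, 1), (485, 1) ✓
(C=64, D=838): row 6 → {A,E} = (496, 11) ✓
(C=64, D=837): row 7 → {A,E} = (504, 10) ✓
Every {C, D} value is associated with a single {A, E} value, so {C, D} → {A, E} holds.

Yes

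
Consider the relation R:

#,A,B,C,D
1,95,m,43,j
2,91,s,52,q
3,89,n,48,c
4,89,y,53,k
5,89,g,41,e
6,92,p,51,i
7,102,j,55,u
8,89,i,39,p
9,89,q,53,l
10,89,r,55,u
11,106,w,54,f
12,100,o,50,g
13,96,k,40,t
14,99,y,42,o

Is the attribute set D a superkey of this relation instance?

No

Rows 7 and 10 have the same D value D=u but are distinct tuples, so D does not determine every attribute — not a superkey.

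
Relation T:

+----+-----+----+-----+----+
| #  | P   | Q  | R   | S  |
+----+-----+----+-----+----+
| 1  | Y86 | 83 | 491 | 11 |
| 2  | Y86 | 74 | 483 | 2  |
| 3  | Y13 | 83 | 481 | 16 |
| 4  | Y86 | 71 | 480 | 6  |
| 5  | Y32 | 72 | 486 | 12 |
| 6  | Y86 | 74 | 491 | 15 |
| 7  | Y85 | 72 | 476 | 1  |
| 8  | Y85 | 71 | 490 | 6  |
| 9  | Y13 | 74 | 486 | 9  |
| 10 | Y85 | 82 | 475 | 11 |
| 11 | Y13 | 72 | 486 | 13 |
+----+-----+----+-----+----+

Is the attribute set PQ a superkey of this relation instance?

Rows 2 and 6 have the same PQ value (P=Y86, Q=74) but are distinct tuples, so PQ does not determine every attribute — not a superkey.

No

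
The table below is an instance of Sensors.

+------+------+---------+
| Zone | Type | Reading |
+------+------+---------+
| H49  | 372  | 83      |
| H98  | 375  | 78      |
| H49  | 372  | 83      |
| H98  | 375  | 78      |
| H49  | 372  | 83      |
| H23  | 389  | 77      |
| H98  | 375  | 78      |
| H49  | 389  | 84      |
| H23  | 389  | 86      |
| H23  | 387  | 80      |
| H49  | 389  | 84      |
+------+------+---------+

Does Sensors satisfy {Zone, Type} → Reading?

No

(Zone=H49, Type=372): 3 rows → Reading = 83, 83, 83 ✓
(Zone=H98, Type=375): 3 rows → Reading = 78, 78, 78 ✓
(Zone=H23, Type=389): 2 rows → Reading takes values {77, 86} — violation
(Zone=H49, Type=389): 2 rows → Reading = 84, 84 ✓
(Zone=H23, Type=387): 1 row → Reading = 80 ✓
Two rows agree on {Zone, Type} but differ on Reading, so {Zone, Type} → Reading does not hold.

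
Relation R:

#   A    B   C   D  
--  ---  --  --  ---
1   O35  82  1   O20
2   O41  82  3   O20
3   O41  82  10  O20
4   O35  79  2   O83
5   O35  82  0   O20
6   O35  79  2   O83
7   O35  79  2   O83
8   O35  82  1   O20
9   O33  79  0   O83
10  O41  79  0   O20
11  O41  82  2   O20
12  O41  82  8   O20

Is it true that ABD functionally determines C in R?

(A=O35, B=82, D=O20): rows 1, 5, 8 → C takes values {1, 0} — violation
(A=O41, B=82, D=O20): rows 2, 3, 11, 12 → C takes values {3, 10, 2, 8} — violation
(A=O35, B=79, D=O83): rows 4, 6, 7 → C = 2, 2, 2 ✓
(A=O33, B=79, D=O83): row 9 → C = 0 ✓
(A=O41, B=79, D=O20): row 10 → C = 0 ✓
Two rows agree on ABD but differ on C, so ABD → C does not hold.

No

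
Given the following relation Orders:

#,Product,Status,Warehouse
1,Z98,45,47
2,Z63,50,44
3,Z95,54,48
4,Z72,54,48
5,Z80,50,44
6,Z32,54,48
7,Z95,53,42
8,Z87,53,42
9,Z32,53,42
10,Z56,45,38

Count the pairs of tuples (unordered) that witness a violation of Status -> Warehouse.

1

Status=45: violating pairs (1,10) — 1 pair.
Status=50: all 2 rows agree on Warehouse — 0 pairs.
Status=54: all 3 rows agree on Warehouse — 0 pairs.
Status=53: all 3 rows agree on Warehouse — 0 pairs.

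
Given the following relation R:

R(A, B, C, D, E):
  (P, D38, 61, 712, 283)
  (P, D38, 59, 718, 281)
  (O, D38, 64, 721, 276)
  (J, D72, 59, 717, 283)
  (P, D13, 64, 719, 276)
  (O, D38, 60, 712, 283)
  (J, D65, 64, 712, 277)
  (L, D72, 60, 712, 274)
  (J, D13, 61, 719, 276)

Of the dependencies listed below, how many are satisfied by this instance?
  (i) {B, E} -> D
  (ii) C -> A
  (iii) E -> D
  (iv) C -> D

1

(i) {B, E} -> D: every LHS value maps to a single RHS value — holds.
(ii) C -> A: C=61: 2 rows → A takes values {P, J} — violation; C=59: 2 rows → A takes values {P, J} — violation; C=64: 3 rows → A takes values {O, P, J} — violation; C=60: 2 rows → A takes values {O, L} — violation — fails.
(iii) E -> D: E=283: 3 rows → D takes values {712, 717} — violation; E=276: 3 rows → D takes values {721, 719} — violation — fails.
(iv) C -> D: C=61: 2 rows → D takes values {712, 719} — violation; C=59: 2 rows → D takes values {718, 717} — violation; C=64: 3 rows → D takes values {721, 719, 712} — violation — fails.
1 of the 4 dependencies holds.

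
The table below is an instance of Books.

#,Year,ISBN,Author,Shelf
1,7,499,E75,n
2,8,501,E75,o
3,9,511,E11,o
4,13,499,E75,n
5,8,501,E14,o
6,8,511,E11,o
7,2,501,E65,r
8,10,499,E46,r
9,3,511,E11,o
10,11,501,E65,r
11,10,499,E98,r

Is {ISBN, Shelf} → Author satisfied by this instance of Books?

No

(ISBN=499, Shelf=n): rows 1, 4 → Author = E75, E75 ✓
(ISBN=501, Shelf=o): rows 2, 5 → Author takes values {E75, E14} — violation
(ISBN=511, Shelf=o): rows 3, 6, 9 → Author = E11, E11, E11 ✓
(ISBN=501, Shelf=r): rows 7, 10 → Author = E65, E65 ✓
(ISBN=499, Shelf=r): rows 8, 11 → Author takes values {E46, E98} — violation
Two rows agree on {ISBN, Shelf} but differ on Author, so {ISBN, Shelf} → Author does not hold.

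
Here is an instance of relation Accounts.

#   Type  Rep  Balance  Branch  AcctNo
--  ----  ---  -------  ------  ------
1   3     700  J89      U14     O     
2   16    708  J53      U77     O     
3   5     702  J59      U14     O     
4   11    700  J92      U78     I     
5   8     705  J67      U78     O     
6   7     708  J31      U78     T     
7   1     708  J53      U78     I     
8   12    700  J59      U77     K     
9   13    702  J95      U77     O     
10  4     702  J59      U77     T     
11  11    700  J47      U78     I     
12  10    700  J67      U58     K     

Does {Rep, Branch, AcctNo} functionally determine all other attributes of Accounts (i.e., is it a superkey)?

Rows 4 and 11 have the same {Rep, Branch, AcctNo} value (Rep=700, Branch=U78, AcctNo=I) but are distinct tuples, so {Rep, Branch, AcctNo} does not determine every attribute — not a superkey.

No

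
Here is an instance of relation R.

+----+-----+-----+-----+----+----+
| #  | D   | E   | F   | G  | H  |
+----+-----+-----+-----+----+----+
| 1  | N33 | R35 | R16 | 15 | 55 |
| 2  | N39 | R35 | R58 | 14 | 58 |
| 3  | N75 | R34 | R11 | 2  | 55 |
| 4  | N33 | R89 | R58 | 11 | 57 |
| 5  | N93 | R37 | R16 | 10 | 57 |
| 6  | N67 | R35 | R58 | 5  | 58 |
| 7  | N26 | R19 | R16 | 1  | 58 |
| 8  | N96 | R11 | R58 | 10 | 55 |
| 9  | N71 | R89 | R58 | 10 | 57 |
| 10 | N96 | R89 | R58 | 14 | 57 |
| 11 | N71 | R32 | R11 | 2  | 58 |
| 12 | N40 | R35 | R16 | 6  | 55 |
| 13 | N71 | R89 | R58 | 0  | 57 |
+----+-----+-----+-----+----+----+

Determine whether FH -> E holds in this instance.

(F=R16, H=55): rows 1, 12 → E = R35, R35 ✓
(F=R58, H=58): rows 2, 6 → E = R35, R35 ✓
(F=R11, H=55): row 3 → E = R34 ✓
(F=R58, H=57): rows 4, 9, 10, 13 → E = R89, R89, R89, R89 ✓
(F=R16, H=57): row 5 → E = R37 ✓
(F=R16, H=58): row 7 → E = R19 ✓
(F=R58, H=55): row 8 → E = R11 ✓
(F=R11, H=58): row 11 → E = R32 ✓
Every FH value is associated with a single E value, so FH -> E holds.

Yes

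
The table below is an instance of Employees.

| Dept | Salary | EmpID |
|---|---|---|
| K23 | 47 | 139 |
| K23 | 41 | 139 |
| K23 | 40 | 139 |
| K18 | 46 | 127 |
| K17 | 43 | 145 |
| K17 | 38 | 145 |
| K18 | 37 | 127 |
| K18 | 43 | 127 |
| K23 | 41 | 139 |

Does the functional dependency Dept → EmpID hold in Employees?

Dept=K23: 4 rows → EmpID = 139, 139, 139, 139 ✓
Dept=K18: 3 rows → EmpID = 127, 127, 127 ✓
Dept=K17: 2 rows → EmpID = 145, 145 ✓
Every Dept value is associated with a single EmpID value, so Dept → EmpID holds.

Yes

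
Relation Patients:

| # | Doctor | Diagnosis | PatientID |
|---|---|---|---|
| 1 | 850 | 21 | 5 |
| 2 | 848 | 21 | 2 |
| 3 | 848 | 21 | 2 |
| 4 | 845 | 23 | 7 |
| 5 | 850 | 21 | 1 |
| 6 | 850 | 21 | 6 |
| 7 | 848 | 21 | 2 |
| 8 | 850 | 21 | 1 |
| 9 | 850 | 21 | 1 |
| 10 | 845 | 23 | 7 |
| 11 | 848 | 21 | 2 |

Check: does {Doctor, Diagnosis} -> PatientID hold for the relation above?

No

(Doctor=850, Diagnosis=21): rows 1, 5, 6, 8, 9 → PatientID takes values {5, 1, 6} — violation
(Doctor=848, Diagnosis=21): rows 2, 3, 7, 11 → PatientID = 2, 2, 2, 2 ✓
(Doctor=845, Diagnosis=23): rows 4, 10 → PatientID = 7, 7 ✓
Two rows agree on {Doctor, Diagnosis} but differ on PatientID, so {Doctor, Diagnosis} -> PatientID does not hold.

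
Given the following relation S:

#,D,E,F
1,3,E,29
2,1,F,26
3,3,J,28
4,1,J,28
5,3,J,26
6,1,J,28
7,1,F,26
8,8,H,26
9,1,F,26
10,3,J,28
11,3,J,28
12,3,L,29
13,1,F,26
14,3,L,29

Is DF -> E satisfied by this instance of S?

No

(D=3, F=29): rows 1, 12, 14 → E takes values {E, L} — violation
(D=1, F=26): rows 2, 7, 9, 13 → E = F, F, F, F ✓
(D=3, F=28): rows 3, 10, 11 → E = J, J, J ✓
(D=1, F=28): rows 4, 6 → E = J, J ✓
(D=3, F=26): row 5 → E = J ✓
(D=8, F=26): row 8 → E = H ✓
Two rows agree on DF but differ on E, so DF -> E does not hold.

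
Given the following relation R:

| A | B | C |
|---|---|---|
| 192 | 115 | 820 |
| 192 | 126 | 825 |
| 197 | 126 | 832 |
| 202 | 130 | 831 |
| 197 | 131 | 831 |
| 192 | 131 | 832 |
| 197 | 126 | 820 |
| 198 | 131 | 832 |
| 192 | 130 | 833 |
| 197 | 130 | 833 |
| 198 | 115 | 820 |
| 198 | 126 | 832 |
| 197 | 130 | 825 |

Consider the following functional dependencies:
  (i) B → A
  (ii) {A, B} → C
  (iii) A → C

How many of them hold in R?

(i) B → A: B=115: 2 rows → A takes values {192, 198} — violation; B=126: 4 rows → A takes values {192, 197, 198} — violation; B=130: 4 rows → A takes values {202, 192, 197} — violation; B=131: 3 rows → A takes values {197, 192, 198} — violation — fails.
(ii) {A, B} → C: (A=197, B=126): 2 rows → C takes values {832, 820} — violation; (A=197, B=130): 2 rows → C takes values {833, 825} — violation — fails.
(iii) A → C: A=192: 4 rows → C takes values {820, 825, 832, 833} — violation; A=197: 5 rows → C takes values {832, 831, 820, 833, 825} — violation; A=198: 3 rows → C takes values {832, 820} — violation — fails.
None of the 3 dependencies hold.

0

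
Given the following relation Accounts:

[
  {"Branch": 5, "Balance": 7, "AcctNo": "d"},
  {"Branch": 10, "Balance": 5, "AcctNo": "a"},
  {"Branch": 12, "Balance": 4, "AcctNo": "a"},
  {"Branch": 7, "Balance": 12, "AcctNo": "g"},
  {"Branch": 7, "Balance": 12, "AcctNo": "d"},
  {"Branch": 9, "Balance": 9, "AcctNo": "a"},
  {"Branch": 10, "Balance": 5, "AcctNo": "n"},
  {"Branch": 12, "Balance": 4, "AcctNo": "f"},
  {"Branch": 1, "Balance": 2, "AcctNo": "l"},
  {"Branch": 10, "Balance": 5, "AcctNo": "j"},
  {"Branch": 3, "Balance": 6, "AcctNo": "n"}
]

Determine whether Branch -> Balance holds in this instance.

Yes

Branch=5: 1 row → Balance = 7 ✓
Branch=10: 3 rows → Balance = 5, 5, 5 ✓
Branch=12: 2 rows → Balance = 4, 4 ✓
Branch=7: 2 rows → Balance = 12, 12 ✓
Branch=9: 1 row → Balance = 9 ✓
Branch=1: 1 row → Balance = 2 ✓
Branch=3: 1 row → Balance = 6 ✓
Every Branch value is associated with a single Balance value, so Branch -> Balance holds.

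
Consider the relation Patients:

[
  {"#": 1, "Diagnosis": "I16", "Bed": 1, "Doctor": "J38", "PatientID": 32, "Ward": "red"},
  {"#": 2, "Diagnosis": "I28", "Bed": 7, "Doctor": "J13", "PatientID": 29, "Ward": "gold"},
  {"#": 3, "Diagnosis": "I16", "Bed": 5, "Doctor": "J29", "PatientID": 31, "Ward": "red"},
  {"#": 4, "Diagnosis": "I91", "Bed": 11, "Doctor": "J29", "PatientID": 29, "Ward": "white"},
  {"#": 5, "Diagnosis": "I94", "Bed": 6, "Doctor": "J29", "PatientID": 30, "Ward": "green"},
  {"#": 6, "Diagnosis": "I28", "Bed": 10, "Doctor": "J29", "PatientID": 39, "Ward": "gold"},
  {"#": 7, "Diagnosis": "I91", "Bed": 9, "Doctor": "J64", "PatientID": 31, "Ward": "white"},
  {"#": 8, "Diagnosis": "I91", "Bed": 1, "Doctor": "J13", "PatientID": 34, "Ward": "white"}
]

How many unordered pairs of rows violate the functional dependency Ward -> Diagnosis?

Ward=red: all 2 rows agree on Diagnosis — 0 pairs.
Ward=gold: all 2 rows agree on Diagnosis — 0 pairs.
Ward=white: all 3 rows agree on Diagnosis — 0 pairs.

0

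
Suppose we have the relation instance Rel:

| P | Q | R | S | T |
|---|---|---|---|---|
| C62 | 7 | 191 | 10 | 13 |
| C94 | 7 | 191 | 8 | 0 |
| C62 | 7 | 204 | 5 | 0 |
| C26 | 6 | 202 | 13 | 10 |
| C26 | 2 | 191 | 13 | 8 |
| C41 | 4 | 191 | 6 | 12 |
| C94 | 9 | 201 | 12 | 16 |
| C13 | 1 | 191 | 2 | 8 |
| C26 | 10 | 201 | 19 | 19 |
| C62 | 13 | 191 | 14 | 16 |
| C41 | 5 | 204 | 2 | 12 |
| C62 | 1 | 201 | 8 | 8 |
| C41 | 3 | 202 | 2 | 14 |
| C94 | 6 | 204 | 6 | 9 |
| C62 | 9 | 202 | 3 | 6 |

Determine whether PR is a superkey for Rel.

Two distinct rows share (P=C62, R=191), so PR does not determine every attribute — not a superkey.

No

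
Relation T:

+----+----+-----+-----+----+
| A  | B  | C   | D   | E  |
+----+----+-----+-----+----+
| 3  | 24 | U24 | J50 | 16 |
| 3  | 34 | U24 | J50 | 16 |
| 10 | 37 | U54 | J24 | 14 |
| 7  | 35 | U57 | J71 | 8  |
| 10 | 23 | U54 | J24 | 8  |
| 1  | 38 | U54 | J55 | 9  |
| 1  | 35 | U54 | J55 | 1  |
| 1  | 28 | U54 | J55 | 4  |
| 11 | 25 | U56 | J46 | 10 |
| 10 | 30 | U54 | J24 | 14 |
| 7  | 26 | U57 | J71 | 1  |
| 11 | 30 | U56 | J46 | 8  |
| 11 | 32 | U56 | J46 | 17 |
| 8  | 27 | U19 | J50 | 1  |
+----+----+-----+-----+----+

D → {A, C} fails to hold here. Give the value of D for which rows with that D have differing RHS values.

J50

D=J50: 3 rows → {A,C} takes values {(3, U24), (8, U19)} — violation
D=J24: 3 rows → {A,C} = (10, U54), (10, U54), (10, U54) ✓
D=J71: 2 rows → {A,C} = (7, U57), (7, U57) ✓
D=J55: 3 rows → {A,C} = (1, U54), (1, U54), (1, U54) ✓
D=J46: 3 rows → {A,C} = (11, U56), (11, U56), (11, U56) ✓
The only D value with inconsistent RHS is D=J50.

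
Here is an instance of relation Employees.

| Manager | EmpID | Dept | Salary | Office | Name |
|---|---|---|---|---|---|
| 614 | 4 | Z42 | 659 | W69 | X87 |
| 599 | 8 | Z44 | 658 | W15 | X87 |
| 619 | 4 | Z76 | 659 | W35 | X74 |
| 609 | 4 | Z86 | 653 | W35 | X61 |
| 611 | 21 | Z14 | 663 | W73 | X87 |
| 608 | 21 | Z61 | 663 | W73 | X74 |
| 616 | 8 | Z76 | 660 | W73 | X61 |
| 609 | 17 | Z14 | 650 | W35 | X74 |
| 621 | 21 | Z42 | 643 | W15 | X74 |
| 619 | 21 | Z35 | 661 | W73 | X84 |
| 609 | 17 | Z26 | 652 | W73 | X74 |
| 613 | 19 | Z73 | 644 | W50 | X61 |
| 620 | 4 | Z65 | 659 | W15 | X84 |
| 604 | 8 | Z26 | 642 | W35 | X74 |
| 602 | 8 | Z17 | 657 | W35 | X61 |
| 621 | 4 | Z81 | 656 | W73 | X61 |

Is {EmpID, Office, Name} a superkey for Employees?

All 16 rows have distinct {EmpID, Office, Name} values, so {EmpID, Office, Name} → (all attributes) holds and {EmpID, Office, Name} is a superkey.

Yes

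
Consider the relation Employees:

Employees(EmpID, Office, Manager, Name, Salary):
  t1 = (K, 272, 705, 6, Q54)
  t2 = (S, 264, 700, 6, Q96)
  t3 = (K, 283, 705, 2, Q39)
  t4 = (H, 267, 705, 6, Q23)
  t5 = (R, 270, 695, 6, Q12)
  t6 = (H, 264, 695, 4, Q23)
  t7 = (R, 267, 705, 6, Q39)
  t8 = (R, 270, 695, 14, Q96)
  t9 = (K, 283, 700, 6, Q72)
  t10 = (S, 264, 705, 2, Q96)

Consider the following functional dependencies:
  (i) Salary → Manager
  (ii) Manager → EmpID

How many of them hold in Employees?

0

(i) Salary → Manager: Salary=Q96: rows 2, 8, 10 → Manager takes values {700, 695, 705} — violation; Salary=Q23: rows 4, 6 → Manager takes values {705, 695} — violation — fails.
(ii) Manager → EmpID: Manager=705: rows 1, 3, 4, 7, 10 → EmpID takes values {K, H, R, S} — violation; Manager=700: rows 2, 9 → EmpID takes values {S, K} — violation; Manager=695: rows 5, 6, 8 → EmpID takes values {R, H} — violation — fails.
None of the 2 dependencies hold.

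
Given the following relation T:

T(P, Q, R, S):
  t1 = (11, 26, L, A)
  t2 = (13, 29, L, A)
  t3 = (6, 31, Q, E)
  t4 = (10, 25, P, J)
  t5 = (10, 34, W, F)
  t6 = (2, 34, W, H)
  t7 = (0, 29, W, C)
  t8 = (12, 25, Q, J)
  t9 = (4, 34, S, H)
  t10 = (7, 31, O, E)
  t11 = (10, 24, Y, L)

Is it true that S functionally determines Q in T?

S=A: rows 1, 2 → Q takes values {26, 29} — violation
S=E: rows 3, 10 → Q = 31, 31 ✓
S=J: rows 4, 8 → Q = 25, 25 ✓
S=F: row 5 → Q = 34 ✓
S=H: rows 6, 9 → Q = 34, 34 ✓
S=C: row 7 → Q = 29 ✓
S=L: row 11 → Q = 24 ✓
Two rows agree on S but differ on Q, so S → Q does not hold.

No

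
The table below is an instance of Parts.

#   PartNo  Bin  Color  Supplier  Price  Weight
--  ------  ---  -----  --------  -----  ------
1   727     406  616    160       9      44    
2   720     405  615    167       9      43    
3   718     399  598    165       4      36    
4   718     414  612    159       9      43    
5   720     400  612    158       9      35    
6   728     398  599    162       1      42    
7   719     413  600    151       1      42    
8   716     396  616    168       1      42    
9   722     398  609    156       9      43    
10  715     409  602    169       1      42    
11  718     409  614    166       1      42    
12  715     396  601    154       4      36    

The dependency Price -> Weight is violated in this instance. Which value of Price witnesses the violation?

9

Price=9: rows 1, 2, 4, 5, 9 → Weight takes values {44, 43, 35} — violation
Price=4: rows 3, 12 → Weight = 36, 36 ✓
Price=1: rows 6, 7, 8, 10, 11 → Weight = 42, 42, 42, 42, 42 ✓
The only Price value with inconsistent Weight is Price=9.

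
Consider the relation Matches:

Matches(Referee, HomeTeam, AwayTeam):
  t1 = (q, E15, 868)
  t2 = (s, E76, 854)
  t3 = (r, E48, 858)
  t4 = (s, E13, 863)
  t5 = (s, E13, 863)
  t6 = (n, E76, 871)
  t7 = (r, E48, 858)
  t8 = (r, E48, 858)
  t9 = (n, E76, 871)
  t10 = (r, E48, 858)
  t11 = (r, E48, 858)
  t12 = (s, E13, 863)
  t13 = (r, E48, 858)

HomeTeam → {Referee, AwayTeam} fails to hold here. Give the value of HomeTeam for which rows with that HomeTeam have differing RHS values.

HomeTeam=E15: row 1 → {Referee,AwayTeam} = (q, 868) ✓
HomeTeam=E76: rows 2, 6, 9 → {Referee,AwayTeam} takes values {(s, 854), (n, 871)} — violation
HomeTeam=E48: rows 3, 7, 8, 10, 11, 13 → {Referee,AwayTeam} = (r, 858), (r, 858), (r, 858), (r, 858), (r, 858), (r, 858) ✓
HomeTeam=E13: rows 4, 5, 12 → {Referee,AwayTeam} = (s, 863), (s, 863), (s, 863) ✓
The only HomeTeam value with inconsistent RHS is HomeTeam=E76.

E76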